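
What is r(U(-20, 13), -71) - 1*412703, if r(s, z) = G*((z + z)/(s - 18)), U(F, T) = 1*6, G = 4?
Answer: -1237967/3 ≈ -4.1266e+5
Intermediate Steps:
U(F, T) = 6
r(s, z) = 8*z/(-18 + s) (r(s, z) = 4*((z + z)/(s - 18)) = 4*((2*z)/(-18 + s)) = 4*(2*z/(-18 + s)) = 8*z/(-18 + s))
r(U(-20, 13), -71) - 1*412703 = 8*(-71)/(-18 + 6) - 1*412703 = 8*(-71)/(-12) - 412703 = 8*(-71)*(-1/12) - 412703 = 142/3 - 412703 = -1237967/3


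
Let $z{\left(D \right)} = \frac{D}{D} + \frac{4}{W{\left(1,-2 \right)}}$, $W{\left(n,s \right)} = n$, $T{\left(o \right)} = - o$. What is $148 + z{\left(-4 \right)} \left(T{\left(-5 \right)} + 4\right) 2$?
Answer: $238$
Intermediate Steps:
$z{\left(D \right)} = 5$ ($z{\left(D \right)} = \frac{D}{D} + \frac{4}{1} = 1 + 4 \cdot 1 = 1 + 4 = 5$)
$148 + z{\left(-4 \right)} \left(T{\left(-5 \right)} + 4\right) 2 = 148 + 5 \left(\left(-1\right) \left(-5\right) + 4\right) 2 = 148 + 5 \left(5 + 4\right) 2 = 148 + 5 \cdot 9 \cdot 2 = 148 + 5 \cdot 18 = 148 + 90 = 238$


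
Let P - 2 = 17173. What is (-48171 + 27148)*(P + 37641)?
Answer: -1152396768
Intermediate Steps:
P = 17175 (P = 2 + 17173 = 17175)
(-48171 + 27148)*(P + 37641) = (-48171 + 27148)*(17175 + 37641) = -21023*54816 = -1152396768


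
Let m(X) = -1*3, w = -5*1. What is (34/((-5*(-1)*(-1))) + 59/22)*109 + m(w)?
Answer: -49707/110 ≈ -451.88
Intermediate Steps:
w = -5
m(X) = -3
(34/((-5*(-1)*(-1))) + 59/22)*109 + m(w) = (34/((-5*(-1)*(-1))) + 59/22)*109 - 3 = (34/((5*(-1))) + 59*(1/22))*109 - 3 = (34/(-5) + 59/22)*109 - 3 = (34*(-⅕) + 59/22)*109 - 3 = (-34/5 + 59/22)*109 - 3 = -453/110*109 - 3 = -49377/110 - 3 = -49707/110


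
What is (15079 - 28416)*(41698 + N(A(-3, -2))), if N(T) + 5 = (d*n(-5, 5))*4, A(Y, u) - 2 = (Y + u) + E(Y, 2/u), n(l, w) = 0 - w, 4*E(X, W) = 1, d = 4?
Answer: -554992581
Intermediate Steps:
E(X, W) = ¼ (E(X, W) = (¼)*1 = ¼)
n(l, w) = -w
A(Y, u) = 9/4 + Y + u (A(Y, u) = 2 + ((Y + u) + ¼) = 2 + (¼ + Y + u) = 9/4 + Y + u)
N(T) = -85 (N(T) = -5 + (4*(-1*5))*4 = -5 + (4*(-5))*4 = -5 - 20*4 = -5 - 80 = -85)
(15079 - 28416)*(41698 + N(A(-3, -2))) = (15079 - 28416)*(41698 - 85) = -13337*41613 = -554992581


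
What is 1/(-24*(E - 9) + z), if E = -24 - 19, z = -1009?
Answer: 1/239 ≈ 0.0041841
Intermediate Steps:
E = -43
1/(-24*(E - 9) + z) = 1/(-24*(-43 - 9) - 1009) = 1/(-24*(-52) - 1009) = 1/(1248 - 1009) = 1/239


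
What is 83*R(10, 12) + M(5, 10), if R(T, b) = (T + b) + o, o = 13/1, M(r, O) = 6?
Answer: 2911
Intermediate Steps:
o = 13 (o = 13*1 = 13)
R(T, b) = 13 + T + b (R(T, b) = (T + b) + 13 = 13 + T + b)
83*R(10, 12) + M(5, 10) = 83*(13 + 10 + 12) + 6 = 83*35 + 6 = 2905 + 6 = 2911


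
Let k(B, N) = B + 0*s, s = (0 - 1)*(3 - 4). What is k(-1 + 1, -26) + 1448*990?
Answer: 1433520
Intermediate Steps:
s = 1 (s = -1*(-1) = 1)
k(B, N) = B (k(B, N) = B + 0*1 = B + 0 = B)
k(-1 + 1, -26) + 1448*990 = (-1 + 1) + 1448*990 = 0 + 1433520 = 1433520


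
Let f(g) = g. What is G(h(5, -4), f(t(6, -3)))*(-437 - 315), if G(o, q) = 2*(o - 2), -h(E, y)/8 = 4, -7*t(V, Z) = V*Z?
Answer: 51136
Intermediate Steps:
t(V, Z) = -V*Z/7
h(E, y) = -32 (h(E, y) = -8*4 = -32)
G(o, q) = -4 + 2*o (G(o, q) = 2*(-2 + o) = -4 + 2*o)
G(h(5, -4), f(t(6, -3)))*(-437 - 315) = (-4 + 2*(-32))*(-437 - 315) = (-4 - 64)*(-752) = -68*(-752) = 51136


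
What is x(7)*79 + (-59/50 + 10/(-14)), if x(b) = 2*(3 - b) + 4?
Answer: -111263/350 ≈ -317.89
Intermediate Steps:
x(b) = 10 - 2*b (x(b) = (6 - 2*b) + 4 = 10 - 2*b)
x(7)*79 + (-59/50 + 10/(-14)) = (10 - 2*7)*79 + (-59/50 + 10/(-14)) = (10 - 14)*79 + (-59*1/50 + 10*(-1/14)) = -4*79 + (-59/50 - 5/7) = -316 - 663/350 = -111263/350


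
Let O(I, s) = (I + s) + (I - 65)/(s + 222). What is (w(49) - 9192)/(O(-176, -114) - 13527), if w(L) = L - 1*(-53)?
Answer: 9720/14777 ≈ 0.65778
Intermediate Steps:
w(L) = 53 + L (w(L) = L + 53 = 53 + L)
O(I, s) = I + s + (-65 + I)/(222 + s) (O(I, s) = (I + s) + (-65 + I)/(222 + s) = I + s + (-65 + I)/(222 + s))
(w(49) - 9192)/(O(-176, -114) - 13527) = ((53 + 49) - 9192)/((-65 + (-114)² + 222*(-114) + 223*(-176) - 176*(-114))/(222 - 114) - 13527) = (102 - 9192)/((-65 + 12996 - 25308 - 39248 + 20064)/108 - 13527) = -9090/((1/108)*(-31561) - 13527) = -9090/(-31561/108 - 13527) = -9090/(-1492477/108) = -9090*(-108/1492477) = 9720/14777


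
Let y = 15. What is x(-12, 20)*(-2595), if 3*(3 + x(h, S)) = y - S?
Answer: 12110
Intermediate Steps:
x(h, S) = 2 - S/3 (x(h, S) = -3 + (15 - S)/3 = -3 + (5 - S/3) = 2 - S/3)
x(-12, 20)*(-2595) = (2 - ⅓*20)*(-2595) = (2 - 20/3)*(-2595) = -14/3*(-2595) = 12110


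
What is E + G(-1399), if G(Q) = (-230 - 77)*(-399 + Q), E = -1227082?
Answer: -675096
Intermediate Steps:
G(Q) = 122493 - 307*Q (G(Q) = -307*(-399 + Q) = 122493 - 307*Q)
E + G(-1399) = -1227082 + (122493 - 307*(-1399)) = -1227082 + (122493 + 429493) = -1227082 + 551986 = -675096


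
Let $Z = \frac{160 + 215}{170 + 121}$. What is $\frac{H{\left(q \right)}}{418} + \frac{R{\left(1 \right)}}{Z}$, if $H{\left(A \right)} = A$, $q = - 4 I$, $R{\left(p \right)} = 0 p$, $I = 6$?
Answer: $- \frac{12}{209} \approx -0.057416$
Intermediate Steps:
$R{\left(p \right)} = 0$
$Z = \frac{125}{97}$ ($Z = \frac{375}{291} = 375 \cdot \frac{1}{291} = \frac{125}{97} \approx 1.2887$)
$q = -24$ ($q = \left(-4\right) 6 = -24$)
$\frac{H{\left(q \right)}}{418} + \frac{R{\left(1 \right)}}{Z} = - \frac{24}{418} + \frac{0}{\frac{125}{97}} = \left(-24\right) \frac{1}{418} + 0 \cdot \frac{97}{125} = - \frac{12}{209} + 0 = - \frac{12}{209}$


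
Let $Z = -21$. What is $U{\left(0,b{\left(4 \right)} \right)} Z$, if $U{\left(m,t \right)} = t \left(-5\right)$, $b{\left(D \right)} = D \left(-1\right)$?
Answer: $-420$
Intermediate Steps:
$b{\left(D \right)} = - D$
$U{\left(m,t \right)} = - 5 t$
$U{\left(0,b{\left(4 \right)} \right)} Z = - 5 \left(\left(-1\right) 4\right) \left(-21\right) = \left(-5\right) \left(-4\right) \left(-21\right) = 20 \left(-21\right) = -420$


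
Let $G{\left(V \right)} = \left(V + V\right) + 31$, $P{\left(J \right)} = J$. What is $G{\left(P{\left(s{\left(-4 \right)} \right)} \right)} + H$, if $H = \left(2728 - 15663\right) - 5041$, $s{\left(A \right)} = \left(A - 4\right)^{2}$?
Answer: $-17817$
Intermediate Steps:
$s{\left(A \right)} = \left(-4 + A\right)^{2}$
$G{\left(V \right)} = 31 + 2 V$ ($G{\left(V \right)} = 2 V + 31 = 31 + 2 V$)
$H = -17976$ ($H = -12935 - 5041 = -17976$)
$G{\left(P{\left(s{\left(-4 \right)} \right)} \right)} + H = \left(31 + 2 \left(-4 - 4\right)^{2}\right) - 17976 = \left(31 + 2 \left(-8\right)^{2}\right) - 17976 = \left(31 + 2 \cdot 64\right) - 17976 = \left(31 + 128\right) - 17976 = 159 - 17976 = -17817$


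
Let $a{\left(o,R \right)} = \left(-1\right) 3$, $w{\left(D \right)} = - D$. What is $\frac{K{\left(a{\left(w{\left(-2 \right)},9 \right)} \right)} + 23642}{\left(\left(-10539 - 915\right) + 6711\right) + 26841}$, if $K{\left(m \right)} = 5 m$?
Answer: $\frac{23627}{22098} \approx 1.0692$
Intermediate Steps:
$a{\left(o,R \right)} = -3$
$\frac{K{\left(a{\left(w{\left(-2 \right)},9 \right)} \right)} + 23642}{\left(\left(-10539 - 915\right) + 6711\right) + 26841} = \frac{5 \left(-3\right) + 23642}{\left(\left(-10539 - 915\right) + 6711\right) + 26841} = \frac{-15 + 23642}{\left(-11454 + 6711\right) + 26841} = \frac{23627}{-4743 + 26841} = \frac{23627}{22098}$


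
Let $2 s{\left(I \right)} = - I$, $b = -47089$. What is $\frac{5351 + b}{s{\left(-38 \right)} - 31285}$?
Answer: $\frac{20869}{15633} \approx 1.3349$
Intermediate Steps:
$s{\left(I \right)} = - \frac{I}{2}$ ($s{\left(I \right)} = \frac{\left(-1\right) I}{2} = - \frac{I}{2}$)
$\frac{5351 + b}{s{\left(-38 \right)} - 31285} = \frac{5351 - 47089}{\left(- \frac{1}{2}\right) \left(-38\right) - 31285} = - \frac{41738}{19 - 31285} = - \frac{41738}{-31266} = \left(-41738\right) \left(- \frac{1}{31266}\right) = \frac{20869}{15633}$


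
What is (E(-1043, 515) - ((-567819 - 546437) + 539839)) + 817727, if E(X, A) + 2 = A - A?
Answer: 1392142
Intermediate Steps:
E(X, A) = -2 (E(X, A) = -2 + (A - A) = -2 + 0 = -2)
(E(-1043, 515) - ((-567819 - 546437) + 539839)) + 817727 = (-2 - ((-567819 - 546437) + 539839)) + 817727 = (-2 - (-1114256 + 539839)) + 817727 = (-2 - 1*(-574417)) + 817727 = (-2 + 574417) + 817727 = 574415 + 817727 = 1392142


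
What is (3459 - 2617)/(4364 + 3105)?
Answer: 842/7469 ≈ 0.11273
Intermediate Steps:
(3459 - 2617)/(4364 + 3105) = 842/7469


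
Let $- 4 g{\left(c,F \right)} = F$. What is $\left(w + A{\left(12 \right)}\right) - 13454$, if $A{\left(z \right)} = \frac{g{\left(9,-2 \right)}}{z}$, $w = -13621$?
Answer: $- \frac{649799}{24} \approx -27075.0$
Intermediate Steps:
$g{\left(c,F \right)} = - \frac{F}{4}$
$A{\left(z \right)} = \frac{1}{2 z}$ ($A{\left(z \right)} = \frac{\left(- \frac{1}{4}\right) \left(-2\right)}{z} = \frac{1}{2 z}$)
$\left(w + A{\left(12 \right)}\right) - 13454 = \left(-13621 + \frac{1}{2 \cdot 12}\right) - 13454 = \left(-13621 + \frac{1}{2} \cdot \frac{1}{12}\right) - 13454 = \left(-13621 + \frac{1}{24}\right) - 13454 = - \frac{326903}{24} - 13454 = - \frac{649799}{24}$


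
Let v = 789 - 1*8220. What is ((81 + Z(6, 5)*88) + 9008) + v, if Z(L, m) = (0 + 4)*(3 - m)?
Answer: 954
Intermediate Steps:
v = -7431 (v = 789 - 8220 = -7431)
Z(L, m) = 12 - 4*m (Z(L, m) = 4*(3 - m) = 12 - 4*m)
((81 + Z(6, 5)*88) + 9008) + v = ((81 + (12 - 4*5)*88) + 9008) - 7431 = ((81 + (12 - 20)*88) + 9008) - 7431 = ((81 - 8*88) + 9008) - 7431 = ((81 - 704) + 9008) - 7431 = (-623 + 9008) - 7431 = 8385 - 7431 = 954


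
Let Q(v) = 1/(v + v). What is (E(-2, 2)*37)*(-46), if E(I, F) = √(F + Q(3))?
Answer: -851*√78/3 ≈ -2505.3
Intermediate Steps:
Q(v) = 1/(2*v)
E(I, F) = √(⅙ + F) (E(I, F) = √(F + (½)/3) = √(F + (½)*(⅓)) = √(F + ⅙) = √(⅙ + F))
(E(-2, 2)*37)*(-46) = ((√(6 + 36*2)/6)*37)*(-46) = ((√(6 + 72)/6)*37)*(-46) = ((√78/6)*37)*(-46) = (37*√78/6)*(-46) = -851*√78/3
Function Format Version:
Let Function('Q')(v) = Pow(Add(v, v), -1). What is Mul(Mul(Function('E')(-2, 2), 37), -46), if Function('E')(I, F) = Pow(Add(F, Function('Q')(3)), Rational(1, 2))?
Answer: Mul(Rational(-851, 3), Pow(78, Rational(1, 2))) ≈ -2505.3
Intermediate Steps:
Function('Q')(v) = Mul(Rational(1, 2), Pow(v, -1)) (Function('Q')(v) = Pow(Mul(2, v), -1) = Mul(Rational(1, 2), Pow(v, -1)))
Function('E')(I, F) = Pow(Add(Rational(1, 6), F), Rational(1, 2)) (Function('E')(I, F) = Pow(Add(F, Mul(Rational(1, 2), Pow(3, -1))), Rational(1, 2)) = Pow(Add(F, Mul(Rational(1, 2), Rational(1, 3))), Rational(1, 2)) = Pow(Add(F, Rational(1, 6)), Rational(1, 2)) = Pow(Add(Rational(1, 6), F), Rational(1, 2)))
Mul(Mul(Function('E')(-2, 2), 37), -46) = Mul(Mul(Mul(Rational(1, 6), Pow(Add(6, Mul(36, 2)), Rational(1, 2))), 37), -46) = Mul(Mul(Mul(Rational(1, 6), Pow(Add(6, 72), Rational(1, 2))), 37), -46) = Mul(Mul(Mul(Rational(1, 6), Pow(78, Rational(1, 2))), 37), -46) = Mul(Mul(Rational(37, 6), Pow(78, Rational(1, 2))), -46) = Mul(Rational(-851, 3), Pow(78, Rational(1, 2)))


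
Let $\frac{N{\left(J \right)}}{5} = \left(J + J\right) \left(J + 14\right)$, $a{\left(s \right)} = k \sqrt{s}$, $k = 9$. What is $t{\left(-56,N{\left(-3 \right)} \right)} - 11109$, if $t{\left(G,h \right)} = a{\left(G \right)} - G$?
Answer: $-11053 + 18 i \sqrt{14} \approx -11053.0 + 67.35 i$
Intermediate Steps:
$a{\left(s \right)} = 9 \sqrt{s}$
$N{\left(J \right)} = 10 J \left(14 + J\right)$ ($N{\left(J \right)} = 5 \left(J + J\right) \left(J + 14\right) = 5 \cdot 2 J \left(14 + J\right) = 10 J \left(14 + J\right)$)
$t{\left(G,h \right)} = - G + 9 \sqrt{G}$ ($t{\left(G,h \right)} = 9 \sqrt{G} - G = - G + 9 \sqrt{G}$)
$t{\left(-56,N{\left(-3 \right)} \right)} - 11109 = \left(\left(-1\right) \left(-56\right) + 9 \sqrt{-56}\right) - 11109 = \left(56 + 9 \cdot 2 i \sqrt{14}\right) - 11109 = \left(56 + 18 i \sqrt{14}\right) - 11109 = -11053 + 18 i \sqrt{14}$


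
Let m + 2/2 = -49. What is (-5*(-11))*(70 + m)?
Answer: 1100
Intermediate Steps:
m = -50 (m = -1 - 49 = -50)
(-5*(-11))*(70 + m) = (-5*(-11))*(70 - 50) = 55*20 = 1100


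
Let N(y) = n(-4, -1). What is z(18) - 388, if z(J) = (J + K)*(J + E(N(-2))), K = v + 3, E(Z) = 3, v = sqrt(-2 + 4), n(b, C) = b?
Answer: 53 + 21*sqrt(2) ≈ 82.698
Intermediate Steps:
N(y) = -4
v = sqrt(2) ≈ 1.4142
K = 3 + sqrt(2) (K = sqrt(2) + 3 = 3 + sqrt(2) ≈ 4.4142)
z(J) = (3 + J)*(3 + J + sqrt(2)) (z(J) = (J + (3 + sqrt(2)))*(J + 3) = (3 + J + sqrt(2))*(3 + J) = (3 + J)*(3 + J + sqrt(2)))
z(18) - 388 = (9 + 18**2 + 3*sqrt(2) + 6*18 + 18*sqrt(2)) - 388 = (9 + 324 + 3*sqrt(2) + 108 + 18*sqrt(2)) - 388 = (441 + 21*sqrt(2)) - 388 = 53 + 21*sqrt(2)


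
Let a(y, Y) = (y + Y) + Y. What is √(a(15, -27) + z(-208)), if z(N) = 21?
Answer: 3*I*√2 ≈ 4.2426*I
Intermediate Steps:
a(y, Y) = y + 2*Y (a(y, Y) = (Y + y) + Y = y + 2*Y)
√(a(15, -27) + z(-208)) = √((15 + 2*(-27)) + 21) = √((15 - 54) + 21) = √(-39 + 21) = √(-18) = 3*I*√2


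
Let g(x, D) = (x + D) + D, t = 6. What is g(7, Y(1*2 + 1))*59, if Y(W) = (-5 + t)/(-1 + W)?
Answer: 472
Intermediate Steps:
Y(W) = 1/(-1 + W) (Y(W) = (-5 + 6)/(-1 + W) = 1/(-1 + W))
g(x, D) = x + 2*D (g(x, D) = (D + x) + D = x + 2*D)
g(7, Y(1*2 + 1))*59 = (7 + 2/(-1 + (1*2 + 1)))*59 = (7 + 2/(-1 + (2 + 1)))*59 = (7 + 2/(-1 + 3))*59 = (7 + 2/2)*59 = (7 + 2*(1/2))*59 = (7 + 1)*59 = 8*59 = 472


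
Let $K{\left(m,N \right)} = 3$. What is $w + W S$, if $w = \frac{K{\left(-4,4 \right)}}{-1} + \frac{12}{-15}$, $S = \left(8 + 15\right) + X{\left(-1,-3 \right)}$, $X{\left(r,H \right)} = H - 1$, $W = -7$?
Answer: $- \frac{684}{5} \approx -136.8$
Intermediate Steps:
$X{\left(r,H \right)} = -1 + H$
$S = 19$ ($S = \left(8 + 15\right) - 4 = 23 - 4 = 19$)
$w = - \frac{19}{5}$ ($w = \frac{3}{-1} + \frac{12}{-15} = 3 \left(-1\right) + 12 \left(- \frac{1}{15}\right) = -3 - \frac{4}{5} = - \frac{19}{5} \approx -3.8$)
$w + W S = - \frac{19}{5} - 133 = - \frac{684}{5}$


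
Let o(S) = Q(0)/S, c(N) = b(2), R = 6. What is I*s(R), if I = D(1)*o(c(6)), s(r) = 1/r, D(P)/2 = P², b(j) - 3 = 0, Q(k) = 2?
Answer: 2/9 ≈ 0.22222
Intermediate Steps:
b(j) = 3 (b(j) = 3 + 0 = 3)
c(N) = 3
o(S) = 2/S
D(P) = 2*P²
I = 4/3 (I = (2*1²)*(2/3) = (2*1)*(2*(⅓)) = 2*(⅔) = 4/3 ≈ 1.3333)
I*s(R) = (4/3)/6 = (4/3)*(⅙) = 2/9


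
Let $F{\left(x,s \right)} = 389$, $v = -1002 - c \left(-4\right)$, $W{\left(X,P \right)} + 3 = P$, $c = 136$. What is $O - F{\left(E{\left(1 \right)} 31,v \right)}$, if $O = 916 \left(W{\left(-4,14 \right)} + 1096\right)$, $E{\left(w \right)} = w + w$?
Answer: $1013623$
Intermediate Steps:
$W{\left(X,P \right)} = -3 + P$
$E{\left(w \right)} = 2 w$
$v = -458$ ($v = -1002 - 136 \left(-4\right) = -1002 - -544 = -1002 + 544 = -458$)
$O = 1014012$ ($O = 916 \left(\left(-3 + 14\right) + 1096\right) = 916 \left(11 + 1096\right) = 916 \cdot 1107 = 1014012$)
$O - F{\left(E{\left(1 \right)} 31,v \right)} = 1014012 - 389 = 1013623$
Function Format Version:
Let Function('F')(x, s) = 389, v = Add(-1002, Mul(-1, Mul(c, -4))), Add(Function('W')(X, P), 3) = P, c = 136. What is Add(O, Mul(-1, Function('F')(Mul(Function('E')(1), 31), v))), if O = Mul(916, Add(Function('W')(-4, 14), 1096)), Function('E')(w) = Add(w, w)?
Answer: 1013623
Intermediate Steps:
Function('W')(X, P) = Add(-3, P)
Function('E')(w) = Mul(2, w)
v = -458 (v = Add(-1002, Mul(-1, Mul(136, -4))) = Add(-1002, Mul(-1, -544)) = Add(-1002, 544) = -458)
O = 1014012 (O = Mul(916, Add(Add(-3, 14), 1096)) = Mul(916, Add(11, 1096)) = Mul(916, 1107) = 1014012)
Add(O, Mul(-1, Function('F')(Mul(Function('E')(1), 31), v))) = Add(1014012, Mul(-1, 389)) = Add(1014012, -389) = 1013623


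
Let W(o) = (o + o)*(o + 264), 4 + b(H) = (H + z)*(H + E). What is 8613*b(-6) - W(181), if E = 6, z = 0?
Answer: -195542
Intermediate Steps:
b(H) = -4 + H*(6 + H) (b(H) = -4 + (H + 0)*(H + 6) = -4 + H*(6 + H))
W(o) = 2*o*(264 + o) (W(o) = (2*o)*(264 + o) = 2*o*(264 + o))
8613*b(-6) - W(181) = 8613*(-4 + (-6)**2 + 6*(-6)) - 2*181*(264 + 181) = 8613*(-4 + 36 - 36) - 2*181*445 = 8613*(-4) - 1*161090 = -34452 - 161090 = -195542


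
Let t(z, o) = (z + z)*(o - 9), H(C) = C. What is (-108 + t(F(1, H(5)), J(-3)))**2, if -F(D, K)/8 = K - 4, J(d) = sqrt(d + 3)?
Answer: 1296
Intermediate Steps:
J(d) = sqrt(3 + d)
F(D, K) = 32 - 8*K (F(D, K) = -8*(K - 4) = -8*(-4 + K) = 32 - 8*K)
t(z, o) = 2*z*(-9 + o) (t(z, o) = (2*z)*(-9 + o) = 2*z*(-9 + o))
(-108 + t(F(1, H(5)), J(-3)))**2 = (-108 + 2*(32 - 8*5)*(-9 + sqrt(3 - 3)))**2 = (-108 + 2*(32 - 40)*(-9 + sqrt(0)))**2 = (-108 + 2*(-8)*(-9 + 0))**2 = (-108 + 2*(-8)*(-9))**2 = (-108 + 144)**2 = 36**2 = 1296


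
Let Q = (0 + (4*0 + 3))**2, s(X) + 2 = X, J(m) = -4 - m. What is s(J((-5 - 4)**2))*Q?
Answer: -783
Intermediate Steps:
s(X) = -2 + X
Q = 9 (Q = (0 + (0 + 3))**2 = (0 + 3)**2 = 3**2 = 9)
s(J((-5 - 4)**2))*Q = (-2 + (-4 - (-5 - 4)**2))*9 = (-2 + (-4 - 1*(-9)**2))*9 = (-2 + (-4 - 1*81))*9 = (-2 + (-4 - 81))*9 = (-2 - 85)*9 = -87*9 = -783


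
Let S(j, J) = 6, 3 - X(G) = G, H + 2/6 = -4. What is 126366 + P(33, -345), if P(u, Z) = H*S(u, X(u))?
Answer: 126340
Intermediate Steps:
H = -13/3 (H = -1/3 - 4 = -13/3 ≈ -4.3333)
X(G) = 3 - G
P(u, Z) = -26 (P(u, Z) = -13/3*6 = -26)
126366 + P(33, -345) = 126366 - 26 = 126340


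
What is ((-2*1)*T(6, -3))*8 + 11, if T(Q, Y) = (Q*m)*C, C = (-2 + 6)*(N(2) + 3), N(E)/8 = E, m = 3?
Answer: -21877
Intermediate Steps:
N(E) = 8*E
C = 76 (C = (-2 + 6)*(8*2 + 3) = 4*(16 + 3) = 4*19 = 76)
T(Q, Y) = 228*Q (T(Q, Y) = (Q*3)*76 = (3*Q)*76 = 228*Q)
((-2*1)*T(6, -3))*8 + 11 = ((-2*1)*(228*6))*8 + 11 = -2*1368*8 + 11 = -2736*8 + 11 = -21888 + 11 = -21877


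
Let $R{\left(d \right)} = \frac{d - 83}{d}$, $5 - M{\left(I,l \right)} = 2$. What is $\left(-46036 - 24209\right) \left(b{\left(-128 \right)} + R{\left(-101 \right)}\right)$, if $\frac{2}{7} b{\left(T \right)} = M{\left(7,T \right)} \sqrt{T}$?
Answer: $- \frac{12925080}{101} - 5900580 i \sqrt{2} \approx -1.2797 \cdot 10^{5} - 8.3447 \cdot 10^{6} i$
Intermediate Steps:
$M{\left(I,l \right)} = 3$ ($M{\left(I,l \right)} = 5 - 2 = 3$)
$R{\left(d \right)} = \frac{-83 + d}{d}$ ($R{\left(d \right)} = \frac{d - 83}{d} = \frac{-83 + d}{d}$)
$b{\left(T \right)} = \frac{21 \sqrt{T}}{2}$ ($b{\left(T \right)} = \frac{7 \cdot 3 \sqrt{T}}{2} = \frac{21 \sqrt{T}}{2}$)
$\left(-46036 - 24209\right) \left(b{\left(-128 \right)} + R{\left(-101 \right)}\right) = \left(-46036 - 24209\right) \left(\frac{21 \sqrt{-128}}{2} + \frac{-83 - 101}{-101}\right) = - 70245 \left(\frac{21 \cdot 8 i \sqrt{2}}{2} - - \frac{184}{101}\right) = - 70245 \left(84 i \sqrt{2} + \frac{184}{101}\right) = - 70245 \left(\frac{184}{101} + 84 i \sqrt{2}\right) = - \frac{12925080}{101} - 5900580 i \sqrt{2}$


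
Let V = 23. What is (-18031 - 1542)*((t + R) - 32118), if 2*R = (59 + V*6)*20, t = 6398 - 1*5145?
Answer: 565561835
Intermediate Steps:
t = 1253 (t = 6398 - 5145 = 1253)
R = 1970 (R = ((59 + 23*6)*20)/2 = ((59 + 138)*20)/2 = (197*20)/2 = (½)*3940 = 1970)
(-18031 - 1542)*((t + R) - 32118) = (-18031 - 1542)*((1253 + 1970) - 32118) = -19573*(3223 - 32118) = -19573*(-28895) = 565561835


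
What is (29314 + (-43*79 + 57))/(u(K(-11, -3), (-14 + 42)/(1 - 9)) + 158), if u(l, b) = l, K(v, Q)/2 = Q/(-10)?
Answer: 9990/61 ≈ 163.77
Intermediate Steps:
K(v, Q) = -Q/5 (K(v, Q) = 2*(Q/(-10)) = 2*(Q*(-⅒)) = 2*(-Q/10) = -Q/5)
(29314 + (-43*79 + 57))/(u(K(-11, -3), (-14 + 42)/(1 - 9)) + 158) = (29314 + (-43*79 + 57))/(-⅕*(-3) + 158) = (29314 + (-3397 + 57))/(⅗ + 158) = (29314 - 3340)/(793/5) = 25974*(5/793) = 9990/61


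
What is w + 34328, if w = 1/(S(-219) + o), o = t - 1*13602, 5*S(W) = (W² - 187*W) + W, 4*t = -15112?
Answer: 12323753/359 ≈ 34328.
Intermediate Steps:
t = -3778 (t = (¼)*(-15112) = -3778)
S(W) = -186*W/5 + W²/5 (S(W) = ((W² - 187*W) + W)/5 = (W² - 186*W)/5 = -186*W/5 + W²/5)
o = -17380 (o = -3778 - 1*13602 = -3778 - 13602 = -17380)
w = 1/359 (w = 1/((⅕)*(-219)*(-186 - 219) - 17380) = 1/((⅕)*(-219)*(-405) - 17380) = 1/(17739 - 17380) = 1/359 ≈ 0.0027855)
w + 34328 = 1/359 + 34328 = 12323753/359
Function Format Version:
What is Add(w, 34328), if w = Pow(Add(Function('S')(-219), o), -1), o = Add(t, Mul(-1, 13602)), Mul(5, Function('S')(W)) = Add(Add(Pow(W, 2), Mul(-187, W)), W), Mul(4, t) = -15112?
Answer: Rational(12323753, 359) ≈ 34328.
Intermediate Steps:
t = -3778 (t = Mul(Rational(1, 4), -15112) = -3778)
Function('S')(W) = Add(Mul(Rational(-186, 5), W), Mul(Rational(1, 5), Pow(W, 2))) (Function('S')(W) = Mul(Rational(1, 5), Add(Add(Pow(W, 2), Mul(-187, W)), W)) = Mul(Rational(1, 5), Add(Pow(W, 2), Mul(-186, W))) = Add(Mul(Rational(-186, 5), W), Mul(Rational(1, 5), Pow(W, 2))))
o = -17380 (o = Add(-3778, Mul(-1, 13602)) = Add(-3778, -13602) = -17380)
w = Rational(1, 359) (w = Pow(Add(Mul(Rational(1, 5), -219, Add(-186, -219)), -17380), -1) = Pow(Add(Mul(Rational(1, 5), -219, -405), -17380), -1) = Pow(Add(17739, -17380), -1) = Pow(359, -1) = Rational(1, 359) ≈ 0.0027855)
Add(w, 34328) = Add(Rational(1, 359), 34328) = Rational(12323753, 359)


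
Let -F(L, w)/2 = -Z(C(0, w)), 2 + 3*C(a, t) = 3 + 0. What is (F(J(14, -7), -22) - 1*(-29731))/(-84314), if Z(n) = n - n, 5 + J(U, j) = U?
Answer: -29731/84314 ≈ -0.35262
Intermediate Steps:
J(U, j) = -5 + U
C(a, t) = ⅓ (C(a, t) = -⅔ + (3 + 0)/3 = -⅔ + (⅓)*3 = -⅔ + 1 = ⅓)
Z(n) = 0
F(L, w) = 0 (F(L, w) = -(-2)*0 = -2*0 = 0)
(F(J(14, -7), -22) - 1*(-29731))/(-84314) = (0 - 1*(-29731))/(-84314) = (0 + 29731)*(-1/84314) = 29731*(-1/84314) = -29731/84314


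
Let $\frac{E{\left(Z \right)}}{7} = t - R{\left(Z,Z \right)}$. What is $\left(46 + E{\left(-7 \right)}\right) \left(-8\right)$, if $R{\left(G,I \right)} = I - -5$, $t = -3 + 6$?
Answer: $-648$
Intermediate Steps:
$t = 3$
$R{\left(G,I \right)} = 5 + I$ ($R{\left(G,I \right)} = I + 5 = 5 + I$)
$E{\left(Z \right)} = -14 - 7 Z$ ($E{\left(Z \right)} = 7 \left(3 - \left(5 + Z\right)\right) = 7 \left(-2 - Z\right) = -14 - 7 Z$)
$\left(46 + E{\left(-7 \right)}\right) \left(-8\right) = \left(46 - -35\right) \left(-8\right) = \left(46 + \left(-14 + 49\right)\right) \left(-8\right) = \left(46 + 35\right) \left(-8\right) = 81 \left(-8\right) = -648$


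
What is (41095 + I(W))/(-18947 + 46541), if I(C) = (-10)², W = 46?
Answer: 5885/3942 ≈ 1.4929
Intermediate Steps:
I(C) = 100
(41095 + I(W))/(-18947 + 46541) = (41095 + 100)/(-18947 + 46541) = 41195/27594 = 41195*(1/27594) = 5885/3942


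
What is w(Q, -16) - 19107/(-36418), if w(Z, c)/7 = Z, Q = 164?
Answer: 41826971/36418 ≈ 1148.5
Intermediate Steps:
w(Z, c) = 7*Z
w(Q, -16) - 19107/(-36418) = 7*164 - 19107/(-36418) = 1148 - 19107*(-1/36418) = 1148 + 19107/36418 = 41826971/36418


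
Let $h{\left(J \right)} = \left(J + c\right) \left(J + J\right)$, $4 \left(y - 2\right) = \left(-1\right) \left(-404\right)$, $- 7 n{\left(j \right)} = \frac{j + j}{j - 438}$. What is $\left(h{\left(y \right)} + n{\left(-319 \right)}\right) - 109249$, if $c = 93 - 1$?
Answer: $- \frac{366050259}{5299} \approx -69079.0$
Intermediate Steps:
$c = 92$ ($c = 93 - 1 = 92$)
$n{\left(j \right)} = - \frac{2 j}{7 \left(-438 + j\right)}$ ($n{\left(j \right)} = - \frac{\left(j + j\right) \frac{1}{j - 438}}{7} = - \frac{2 j \frac{1}{-438 + j}}{7} = - \frac{2 j}{7 \left(-438 + j\right)}$)
$y = 103$ ($y = 2 + \frac{\left(-1\right) \left(-404\right)}{4} = 2 + \frac{1}{4} \cdot 404 = 2 + 101 = 103$)
$h{\left(J \right)} = 2 J \left(92 + J\right)$ ($h{\left(J \right)} = \left(J + 92\right) \left(J + J\right) = \left(92 + J\right) 2 J = 2 J \left(92 + J\right)$)
$\left(h{\left(y \right)} + n{\left(-319 \right)}\right) - 109249 = \left(2 \cdot 103 \left(92 + 103\right) - - \frac{638}{-3066 + 7 \left(-319\right)}\right) - 109249 = \left(2 \cdot 103 \cdot 195 - - \frac{638}{-3066 - 2233}\right) - 109249 = \left(40170 - - \frac{638}{-5299}\right) - 109249 = \left(40170 - \left(-638\right) \left(- \frac{1}{5299}\right)\right) - 109249 = \left(40170 - \frac{638}{5299}\right) - 109249 = \frac{212860192}{5299} - 109249 = - \frac{366050259}{5299}$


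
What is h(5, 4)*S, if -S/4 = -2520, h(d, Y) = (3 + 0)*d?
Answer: 151200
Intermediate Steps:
h(d, Y) = 3*d
S = 10080 (S = -4*(-2520) = 10080)
h(5, 4)*S = (3*5)*10080 = 15*10080 = 151200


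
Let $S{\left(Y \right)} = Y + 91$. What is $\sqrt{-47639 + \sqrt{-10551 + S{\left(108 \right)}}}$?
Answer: $\sqrt{-47639 + 4 i \sqrt{647}} \approx 0.233 + 218.26 i$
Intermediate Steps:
$S{\left(Y \right)} = 91 + Y$
$\sqrt{-47639 + \sqrt{-10551 + S{\left(108 \right)}}} = \sqrt{-47639 + \sqrt{-10551 + \left(91 + 108\right)}} = \sqrt{-47639 + \sqrt{-10551 + 199}} = \sqrt{-47639 + \sqrt{-10352}} = \sqrt{-47639 + 4 i \sqrt{647}}$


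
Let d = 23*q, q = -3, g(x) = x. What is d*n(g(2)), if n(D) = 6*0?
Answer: 0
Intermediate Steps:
n(D) = 0
d = -69 (d = 23*(-3) = -69)
d*n(g(2)) = -69*0 = 0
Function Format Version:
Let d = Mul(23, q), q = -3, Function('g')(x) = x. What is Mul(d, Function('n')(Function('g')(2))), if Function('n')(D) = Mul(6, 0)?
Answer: 0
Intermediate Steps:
Function('n')(D) = 0
d = -69 (d = Mul(23, -3) = -69)
Mul(d, Function('n')(Function('g')(2))) = Mul(-69, 0) = 0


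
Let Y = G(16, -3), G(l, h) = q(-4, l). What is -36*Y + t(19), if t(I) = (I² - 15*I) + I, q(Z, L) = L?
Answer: -481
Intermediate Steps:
G(l, h) = l
t(I) = I² - 14*I
Y = 16
-36*Y + t(19) = -36*16 + 19*(-14 + 19) = -576 + 19*5 = -576 + 95 = -481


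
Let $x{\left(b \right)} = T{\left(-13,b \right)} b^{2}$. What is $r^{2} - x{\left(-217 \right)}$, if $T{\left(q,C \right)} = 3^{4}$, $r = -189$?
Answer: $-3778488$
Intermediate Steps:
$T{\left(q,C \right)} = 81$
$x{\left(b \right)} = 81 b^{2}$
$r^{2} - x{\left(-217 \right)} = \left(-189\right)^{2} - 81 \left(-217\right)^{2} = 35721 - 81 \cdot 47089 = 35721 - 3814209 = -3778488$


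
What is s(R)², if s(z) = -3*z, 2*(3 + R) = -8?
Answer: 441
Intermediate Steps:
R = -7 (R = -3 + (½)*(-8) = -3 - 4 = -7)
s(R)² = (-3*(-7))² = 21² = 441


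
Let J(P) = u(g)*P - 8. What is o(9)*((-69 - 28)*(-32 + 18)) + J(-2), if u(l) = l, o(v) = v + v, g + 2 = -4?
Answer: 24448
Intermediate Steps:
g = -6 (g = -2 - 4 = -6)
o(v) = 2*v
J(P) = -8 - 6*P (J(P) = -6*P - 8 = -8 - 6*P)
o(9)*((-69 - 28)*(-32 + 18)) + J(-2) = (2*9)*((-69 - 28)*(-32 + 18)) + (-8 - 6*(-2)) = 18*(-97*(-14)) + (-8 + 12) = 18*1358 + 4 = 24444 + 4 = 24448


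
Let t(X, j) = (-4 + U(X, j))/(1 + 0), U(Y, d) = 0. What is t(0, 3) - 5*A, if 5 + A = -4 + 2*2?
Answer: 21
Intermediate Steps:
A = -5 (A = -5 + (-4 + 2*2) = -5 + (-4 + 4) = -5 + 0 = -5)
t(X, j) = -4 (t(X, j) = (-4 + 0)/(1 + 0) = -4/1 = -4*1 = -4)
t(0, 3) - 5*A = -4 - 5*(-5) = -4 + 25 = 21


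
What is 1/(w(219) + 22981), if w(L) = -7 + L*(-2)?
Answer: 1/22536 ≈ 4.4373e-5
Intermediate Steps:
w(L) = -7 - 2*L
1/(w(219) + 22981) = 1/((-7 - 2*219) + 22981) = 1/((-7 - 438) + 22981) = 1/(-445 + 22981) = 1/22536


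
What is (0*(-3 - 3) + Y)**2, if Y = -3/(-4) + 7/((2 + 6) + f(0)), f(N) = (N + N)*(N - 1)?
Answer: 169/64 ≈ 2.6406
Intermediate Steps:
f(N) = 2*N*(-1 + N) (f(N) = (2*N)*(-1 + N) = 2*N*(-1 + N))
Y = 13/8 (Y = -3/(-4) + 7/((2 + 6) + 2*0*(-1 + 0)) = -3*(-1/4) + 7/(8 + 2*0*(-1)) = 3/4 + 7/(8 + 0) = 3/4 + 7/8 = 13/8 ≈ 1.6250)
(0*(-3 - 3) + Y)**2 = (0*(-3 - 3) + 13/8)**2 = (0*(-6) + 13/8)**2 = (0 + 13/8)**2 = (13/8)**2 = 169/64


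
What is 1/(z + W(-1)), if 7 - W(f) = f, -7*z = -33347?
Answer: 7/33403 ≈ 0.00020956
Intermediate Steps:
z = 33347/7 (z = -1/7*(-33347) = 33347/7 ≈ 4763.9)
W(f) = 7 - f
1/(z + W(-1)) = 1/(33347/7 + (7 - 1*(-1))) = 1/(33347/7 + (7 + 1)) = 1/(33347/7 + 8) = 1/(33403/7) = 7/33403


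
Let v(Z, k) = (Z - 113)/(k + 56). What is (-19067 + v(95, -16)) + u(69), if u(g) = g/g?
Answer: -381329/20 ≈ -19066.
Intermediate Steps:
v(Z, k) = (-113 + Z)/(56 + k)
u(g) = 1
(-19067 + v(95, -16)) + u(69) = (-19067 + (-113 + 95)/(56 - 16)) + 1 = (-19067 - 18/40) + 1 = (-19067 + (1/40)*(-18)) + 1 = (-19067 - 9/20) + 1 = -381349/20 + 1 = -381329/20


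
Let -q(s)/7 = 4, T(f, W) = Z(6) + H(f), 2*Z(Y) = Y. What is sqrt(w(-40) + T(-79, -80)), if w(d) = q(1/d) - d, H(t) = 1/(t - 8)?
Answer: 2*sqrt(28362)/87 ≈ 3.8715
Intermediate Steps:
Z(Y) = Y/2
H(t) = 1/(-8 + t)
T(f, W) = 3 + 1/(-8 + f) (T(f, W) = (1/2)*6 + 1/(-8 + f) = 3 + 1/(-8 + f))
q(s) = -28 (q(s) = -7*4 = -28)
w(d) = -28 - d
sqrt(w(-40) + T(-79, -80)) = sqrt((-28 - 1*(-40)) + (-23 + 3*(-79))/(-8 - 79)) = sqrt((-28 + 40) + (-23 - 237)/(-87)) = sqrt(12 - 1/87*(-260)) = sqrt(12 + 260/87) = sqrt(1304/87) = 2*sqrt(28362)/87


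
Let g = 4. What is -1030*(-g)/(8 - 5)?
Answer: 4120/3 ≈ 1373.3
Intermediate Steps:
-1030*(-g)/(8 - 5) = -1030*(-1*4)/(8 - 5) = -(-4120)/3 = -1030*(-4/3) = 4120/3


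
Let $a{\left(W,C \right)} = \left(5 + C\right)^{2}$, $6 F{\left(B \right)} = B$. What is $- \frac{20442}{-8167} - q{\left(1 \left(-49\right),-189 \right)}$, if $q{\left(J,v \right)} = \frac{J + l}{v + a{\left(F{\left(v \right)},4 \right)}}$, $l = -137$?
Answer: $\frac{114779}{147006} \approx 0.78078$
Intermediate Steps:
$F{\left(B \right)} = \frac{B}{6}$
$q{\left(J,v \right)} = \frac{-137 + J}{81 + v}$ ($q{\left(J,v \right)} = \frac{J - 137}{v + \left(5 + 4\right)^{2}} = \frac{-137 + J}{v + 9^{2}} = \frac{-137 + J}{v + 81} = \frac{-137 + J}{81 + v}$)
$- \frac{20442}{-8167} - q{\left(1 \left(-49\right),-189 \right)} = - \frac{20442}{-8167} - \frac{-137 + 1 \left(-49\right)}{81 - 189} = \left(-20442\right) \left(- \frac{1}{8167}\right) - \frac{-137 - 49}{-108} = \frac{20442}{8167} - \left(- \frac{1}{108}\right) \left(-186\right) = \frac{20442}{8167} - \frac{31}{18} = \frac{114779}{147006}$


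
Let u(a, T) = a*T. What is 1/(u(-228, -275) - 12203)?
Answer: 1/50497 ≈ 1.9803e-5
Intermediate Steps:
u(a, T) = T*a
1/(u(-228, -275) - 12203) = 1/(-275*(-228) - 12203) = 1/(62700 - 12203) = 1/50497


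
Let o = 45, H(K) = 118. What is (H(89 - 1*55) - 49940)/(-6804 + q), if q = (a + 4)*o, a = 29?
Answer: 49822/5319 ≈ 9.3668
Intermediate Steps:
q = 1485 (q = (29 + 4)*45 = 33*45 = 1485)
(H(89 - 1*55) - 49940)/(-6804 + q) = (118 - 49940)/(-6804 + 1485) = -49822/(-5319) = -49822*(-1/5319) = 49822/5319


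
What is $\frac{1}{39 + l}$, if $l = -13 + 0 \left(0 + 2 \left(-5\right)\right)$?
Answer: $\frac{1}{26} \approx 0.038462$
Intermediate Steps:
$l = -13$ ($l = -13 + 0 \left(0 - 10\right) = -13 + 0 \left(-10\right) = -13 + 0 = -13$)
$\frac{1}{39 + l} = \frac{1}{39 - 13} = \frac{1}{26}$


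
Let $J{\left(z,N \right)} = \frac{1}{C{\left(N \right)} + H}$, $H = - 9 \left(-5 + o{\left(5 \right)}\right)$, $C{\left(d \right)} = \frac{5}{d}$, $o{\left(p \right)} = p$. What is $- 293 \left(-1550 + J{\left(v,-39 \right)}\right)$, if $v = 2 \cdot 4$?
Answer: $\frac{2282177}{5} \approx 4.5644 \cdot 10^{5}$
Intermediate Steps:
$v = 8$
$H = 0$ ($H = - 9 \left(-5 + 5\right) = \left(-9\right) 0 = 0$)
$J{\left(z,N \right)} = \frac{N}{5}$ ($J{\left(z,N \right)} = \frac{1}{\frac{5}{N} + 0} = \frac{1}{5 \frac{1}{N}} = \frac{N}{5}$)
$- 293 \left(-1550 + J{\left(v,-39 \right)}\right) = - 293 \left(-1550 + \frac{1}{5} \left(-39\right)\right) = - 293 \left(-1550 - \frac{39}{5}\right) = \left(-293\right) \left(- \frac{7789}{5}\right) = \frac{2282177}{5}$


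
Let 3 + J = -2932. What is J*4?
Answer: -11740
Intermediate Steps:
J = -2935 (J = -3 - 2932 = -2935)
J*4 = -2935*4 = -11740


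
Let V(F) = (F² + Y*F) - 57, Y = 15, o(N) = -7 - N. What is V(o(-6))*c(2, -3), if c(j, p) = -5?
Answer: 355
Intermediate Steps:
V(F) = -57 + F² + 15*F (V(F) = (F² + 15*F) - 57 = -57 + F² + 15*F)
V(o(-6))*c(2, -3) = (-57 + (-7 - 1*(-6))² + 15*(-7 - 1*(-6)))*(-5) = (-57 + (-7 + 6)² + 15*(-7 + 6))*(-5) = (-57 + (-1)² + 15*(-1))*(-5) = (-57 + 1 - 15)*(-5) = -71*(-5) = 355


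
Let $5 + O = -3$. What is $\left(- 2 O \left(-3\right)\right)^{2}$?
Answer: $2304$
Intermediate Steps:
$O = -8$ ($O = -5 - 3 = -8$)
$\left(- 2 O \left(-3\right)\right)^{2} = \left(\left(-2\right) \left(-8\right) \left(-3\right)\right)^{2} = \left(16 \left(-3\right)\right)^{2} = \left(-48\right)^{2} = 2304$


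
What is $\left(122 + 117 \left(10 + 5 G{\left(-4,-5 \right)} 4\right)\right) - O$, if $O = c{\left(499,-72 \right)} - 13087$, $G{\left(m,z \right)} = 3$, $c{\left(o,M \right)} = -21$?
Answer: $21420$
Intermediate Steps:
$O = -13108$ ($O = -21 - 13087 = -13108$)
$\left(122 + 117 \left(10 + 5 G{\left(-4,-5 \right)} 4\right)\right) - O = \left(122 + 117 \left(10 + 5 \cdot 3 \cdot 4\right)\right) - -13108 = \left(122 + 117 \left(10 + 15 \cdot 4\right)\right) + 13108 = \left(122 + 117 \left(10 + 60\right)\right) + 13108 = \left(122 + 117 \cdot 70\right) + 13108 = \left(122 + 8190\right) + 13108 = 8312 + 13108 = 21420$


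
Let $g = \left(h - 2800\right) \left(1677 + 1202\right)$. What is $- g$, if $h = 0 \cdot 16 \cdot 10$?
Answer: $8061200$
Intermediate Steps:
$h = 0$ ($h = 0 \cdot 10 = 0$)
$g = -8061200$ ($g = \left(0 - 2800\right) \left(1677 + 1202\right) = \left(-2800\right) 2879 = -8061200$)
$- g = \left(-1\right) \left(-8061200\right) = 8061200$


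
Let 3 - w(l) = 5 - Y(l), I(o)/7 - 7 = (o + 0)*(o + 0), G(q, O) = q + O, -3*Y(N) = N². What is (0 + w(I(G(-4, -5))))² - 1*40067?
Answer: 143991048841/9 ≈ 1.5999e+10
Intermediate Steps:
Y(N) = -N²/3
G(q, O) = O + q
I(o) = 49 + 7*o² (I(o) = 49 + 7*((o + 0)*(o + 0)) = 49 + 7*(o*o) = 49 + 7*o²)
w(l) = -2 - l²/3 (w(l) = 3 - (5 - (-1)*l²/3) = 3 - (5 + l²/3) = 3 + (-5 - l²/3) = -2 - l²/3)
(0 + w(I(G(-4, -5))))² - 1*40067 = (0 + (-2 - (49 + 7*(-5 - 4)²)²/3))² - 1*40067 = (0 + (-2 - (49 + 7*(-9)²)²/3))² - 40067 = (0 + (-2 - (49 + 7*81)²/3))² - 40067 = (0 + (-2 - (49 + 567)²/3))² - 40067 = (0 + (-2 - ⅓*616²))² - 40067 = (0 + (-2 - ⅓*379456))² - 40067 = (0 + (-2 - 379456/3))² - 40067 = (0 - 379462/3)² - 40067 = (-379462/3)² - 40067 = 143991409444/9 - 40067 = 143991048841/9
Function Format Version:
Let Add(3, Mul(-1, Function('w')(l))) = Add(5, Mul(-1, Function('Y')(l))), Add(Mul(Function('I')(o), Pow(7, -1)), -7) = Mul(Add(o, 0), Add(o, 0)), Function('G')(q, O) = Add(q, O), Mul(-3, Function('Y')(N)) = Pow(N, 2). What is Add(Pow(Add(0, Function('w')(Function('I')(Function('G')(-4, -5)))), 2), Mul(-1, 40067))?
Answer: Rational(143991048841, 9) ≈ 1.5999e+10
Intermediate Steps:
Function('Y')(N) = Mul(Rational(-1, 3), Pow(N, 2))
Function('G')(q, O) = Add(O, q)
Function('I')(o) = Add(49, Mul(7, Pow(o, 2))) (Function('I')(o) = Add(49, Mul(7, Mul(Add(o, 0), Add(o, 0)))) = Add(49, Mul(7, Mul(o, o))) = Add(49, Mul(7, Pow(o, 2))))
Function('w')(l) = Add(-2, Mul(Rational(-1, 3), Pow(l, 2))) (Function('w')(l) = Add(3, Mul(-1, Add(5, Mul(-1, Mul(Rational(-1, 3), Pow(l, 2)))))) = Add(3, Mul(-1, Add(5, Mul(Rational(1, 3), Pow(l, 2))))) = Add(3, Add(-5, Mul(Rational(-1, 3), Pow(l, 2)))) = Add(-2, Mul(Rational(-1, 3), Pow(l, 2))))
Add(Pow(Add(0, Function('w')(Function('I')(Function('G')(-4, -5)))), 2), Mul(-1, 40067)) = Add(Pow(Add(0, Add(-2, Mul(Rational(-1, 3), Pow(Add(49, Mul(7, Pow(Add(-5, -4), 2))), 2)))), 2), Mul(-1, 40067)) = Add(Pow(Add(0, Add(-2, Mul(Rational(-1, 3), Pow(Add(49, Mul(7, Pow(-9, 2))), 2)))), 2), -40067) = Add(Pow(Add(0, Add(-2, Mul(Rational(-1, 3), Pow(Add(49, Mul(7, 81)), 2)))), 2), -40067) = Add(Pow(Add(0, Add(-2, Mul(Rational(-1, 3), Pow(Add(49, 567), 2)))), 2), -40067) = Add(Pow(Add(0, Add(-2, Mul(Rational(-1, 3), Pow(616, 2)))), 2), -40067) = Add(Pow(Add(0, Add(-2, Mul(Rational(-1, 3), 379456))), 2), -40067) = Add(Pow(Add(0, Add(-2, Rational(-379456, 3))), 2), -40067) = Add(Pow(Add(0, Rational(-379462, 3)), 2), -40067) = Add(Pow(Rational(-379462, 3), 2), -40067) = Add(Rational(143991409444, 9), -40067) = Rational(143991048841, 9)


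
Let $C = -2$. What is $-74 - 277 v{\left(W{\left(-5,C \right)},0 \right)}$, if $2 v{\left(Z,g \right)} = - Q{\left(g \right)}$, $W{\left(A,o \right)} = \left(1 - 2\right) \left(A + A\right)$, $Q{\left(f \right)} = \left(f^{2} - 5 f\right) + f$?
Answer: $-74$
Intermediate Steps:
$Q{\left(f \right)} = f^{2} - 4 f$
$W{\left(A,o \right)} = - 2 A$
$v{\left(Z,g \right)} = - \frac{g \left(-4 + g\right)}{2}$ ($v{\left(Z,g \right)} = \frac{\left(-1\right) g \left(-4 + g\right)}{2} = - \frac{g \left(-4 + g\right)}{2}$)
$-74 - 277 v{\left(W{\left(-5,C \right)},0 \right)} = -74 - 277 \cdot \frac{1}{2} \cdot 0 \left(4 - 0\right) = -74 - 277 \cdot \frac{1}{2} \cdot 0 \left(4 + 0\right) = -74 - 277 \cdot \frac{1}{2} \cdot 0 \cdot 4 = -74 - 0 = -74 + 0 = -74$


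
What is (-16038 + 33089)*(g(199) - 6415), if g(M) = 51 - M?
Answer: -111905713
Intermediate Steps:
(-16038 + 33089)*(g(199) - 6415) = (-16038 + 33089)*((51 - 1*199) - 6415) = 17051*((51 - 199) - 6415) = 17051*(-148 - 6415) = 17051*(-6563) = -111905713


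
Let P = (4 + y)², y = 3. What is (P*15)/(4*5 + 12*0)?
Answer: 147/4 ≈ 36.750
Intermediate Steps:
P = 49 (P = (4 + 3)² = 7² = 49)
(P*15)/(4*5 + 12*0) = (49*15)/(4*5 + 12*0) = 735/(20 + 0) = 735/20 = 735*(1/20) = 147/4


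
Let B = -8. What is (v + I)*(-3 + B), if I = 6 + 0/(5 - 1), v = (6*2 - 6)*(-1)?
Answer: 0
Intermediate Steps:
v = -6 (v = (12 - 6)*(-1) = 6*(-1) = -6)
I = 6 (I = 6 + 0/4 = 6 + 0*(1/4) = 6 + 0 = 6)
(v + I)*(-3 + B) = (-6 + 6)*(-3 - 8) = 0*(-11) = 0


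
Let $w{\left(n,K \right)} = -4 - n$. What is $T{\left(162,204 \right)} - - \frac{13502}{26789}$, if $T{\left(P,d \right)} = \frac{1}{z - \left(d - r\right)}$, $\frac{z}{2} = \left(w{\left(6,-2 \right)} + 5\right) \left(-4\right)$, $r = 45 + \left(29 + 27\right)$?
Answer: $\frac{391}{801} \approx 0.48814$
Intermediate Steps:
$r = 101$ ($r = 45 + 56 = 101$)
$z = 40$ ($z = 2 \left(\left(-4 - 6\right) + 5\right) \left(-4\right) = 2 \left(-10 + 5\right) \left(-4\right) = 2 \left(\left(-5\right) \left(-4\right)\right) = 2 \cdot 20 = 40$)
$T{\left(P,d \right)} = \frac{1}{141 - d}$ ($T{\left(P,d \right)} = \frac{1}{40 - \left(-101 + d\right)} = \frac{1}{141 - d}$)
$T{\left(162,204 \right)} - - \frac{13502}{26789} = - \frac{1}{-141 + 204} - - \frac{13502}{26789} = - \frac{1}{63} - \left(-13502\right) \frac{1}{26789} = \left(-1\right) \frac{1}{63} - - \frac{314}{623} = - \frac{1}{63} + \frac{314}{623} = \frac{391}{801}$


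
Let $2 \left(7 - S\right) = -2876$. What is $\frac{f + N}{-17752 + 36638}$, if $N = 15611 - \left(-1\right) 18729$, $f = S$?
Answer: $\frac{35785}{18886} \approx 1.8948$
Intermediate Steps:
$S = 1445$ ($S = 7 - -1438 = 7 + 1438 = 1445$)
$f = 1445$
$N = 34340$ ($N = 15611 - -18729 = 15611 + 18729 = 34340$)
$\frac{f + N}{-17752 + 36638} = \frac{1445 + 34340}{-17752 + 36638} = \frac{35785}{18886}$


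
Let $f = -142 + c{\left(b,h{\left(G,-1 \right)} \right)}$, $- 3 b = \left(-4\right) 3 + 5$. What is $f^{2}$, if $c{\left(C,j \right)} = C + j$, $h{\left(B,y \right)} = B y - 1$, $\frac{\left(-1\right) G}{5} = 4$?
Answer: $\frac{131044}{9} \approx 14560.0$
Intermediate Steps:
$G = -20$ ($G = \left(-5\right) 4 = -20$)
$b = \frac{7}{3}$ ($b = - \frac{\left(-4\right) 3 + 5}{3} = - \frac{-12 + 5}{3} = \left(- \frac{1}{3}\right) \left(-7\right) = \frac{7}{3} \approx 2.3333$)
$h{\left(B,y \right)} = -1 + B y$
$f = - \frac{362}{3}$ ($f = -142 + \left(\frac{7}{3} - -19\right) = -142 + \left(\frac{7}{3} + \left(-1 + 20\right)\right) = -142 + \left(\frac{7}{3} + 19\right) = -142 + \frac{64}{3} = - \frac{362}{3} \approx -120.67$)
$f^{2} = \left(- \frac{362}{3}\right)^{2} = \frac{131044}{9}$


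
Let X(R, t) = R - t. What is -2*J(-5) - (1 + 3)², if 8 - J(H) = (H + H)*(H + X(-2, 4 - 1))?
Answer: 168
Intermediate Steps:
J(H) = 8 - 2*H*(-5 + H) (J(H) = 8 - (H + H)*(H + (-2 - (4 - 1))) = 8 - 2*H*(H + (-2 - 1*3)) = 8 - 2*H*(H + (-2 - 3)) = 8 - 2*H*(H - 5) = 8 - 2*H*(-5 + H))
-2*J(-5) - (1 + 3)² = -2*(8 - 2*(-5)² + 10*(-5)) - (1 + 3)² = -2*(8 - 2*25 - 50) - 1*4² = -2*(8 - 50 - 50) - 1*16 = -2*(-92) - 16 = 184 - 16 = 168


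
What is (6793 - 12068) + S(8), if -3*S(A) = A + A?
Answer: -15841/3 ≈ -5280.3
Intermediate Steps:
S(A) = -2*A/3 (S(A) = -(A + A)/3 = -2*A/3)
(6793 - 12068) + S(8) = (6793 - 12068) - ⅔*8 = -5275 - 16/3 = -15841/3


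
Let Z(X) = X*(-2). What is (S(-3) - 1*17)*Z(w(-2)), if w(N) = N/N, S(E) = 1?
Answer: 32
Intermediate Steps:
w(N) = 1
Z(X) = -2*X
(S(-3) - 1*17)*Z(w(-2)) = (1 - 1*17)*(-2*1) = (1 - 17)*(-2) = -16*(-2) = 32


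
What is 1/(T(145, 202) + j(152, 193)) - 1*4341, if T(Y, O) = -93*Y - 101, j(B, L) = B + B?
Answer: -57657163/13282 ≈ -4341.0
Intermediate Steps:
j(B, L) = 2*B
T(Y, O) = -101 - 93*Y
1/(T(145, 202) + j(152, 193)) - 1*4341 = 1/((-101 - 93*145) + 2*152) - 1*4341 = 1/((-101 - 13485) + 304) - 4341 = 1/(-13586 + 304) - 4341 = 1/(-13282) - 4341 = -1/13282 - 4341 = -57657163/13282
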